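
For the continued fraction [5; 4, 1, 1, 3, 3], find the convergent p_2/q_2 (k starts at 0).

26/5

Using pₖ = aₖpₖ₋₁ + pₖ₋₂, qₖ = aₖqₖ₋₁ + qₖ₋₂ (with p₋₁=1, p₋₂=0, q₋₁=0, q₋₂=1):
  k=0: a=5, p=5, q=1
  k=1: a=4, p=21, q=4
  k=2: a=1, p=26, q=5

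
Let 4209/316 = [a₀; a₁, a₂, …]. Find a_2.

7

4209 = 13·316 + 101   →  a_0 = 13
316 = 3·101 + 13   →  a_1 = 3
101 = 7·13 + 10   →  a_2 = 7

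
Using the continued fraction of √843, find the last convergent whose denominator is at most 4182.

√843 = [29; 29, 58, …] (period length 2).
Convergents:
  p_0/q_0 = 29/1
  p_1/q_1 = 842/29
  p_2/q_2 = 48865/1683
  p_3/q_3 = 1417927/48836
q_2 = 1683 ≤ 4182 < 48836 = q_3, so the answer is 48865/1683.

48865/1683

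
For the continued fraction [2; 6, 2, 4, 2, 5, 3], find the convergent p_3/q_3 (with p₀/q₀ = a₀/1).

125/58

Using pₖ = aₖpₖ₋₁ + pₖ₋₂, qₖ = aₖqₖ₋₁ + qₖ₋₂ (with p₋₁=1, p₋₂=0, q₋₁=0, q₋₂=1):
  k=0: a=2, p=2, q=1
  k=1: a=6, p=13, q=6
  k=2: a=2, p=28, q=13
  k=3: a=4, p=125, q=58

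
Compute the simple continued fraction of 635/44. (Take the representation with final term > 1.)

[14; 2, 3, 6]

635 = 14*44 + 19
44 = 2*19 + 6
19 = 3*6 + 1
6 = 6*1 + 0  (stop)
So 635/44 = [14; 2, 3, 6].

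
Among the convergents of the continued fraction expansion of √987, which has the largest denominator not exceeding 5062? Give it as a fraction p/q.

√987 = [31; 2, 2, 2, 62, …] (period length 4).
Convergents:
  p_0/q_0 = 31/1
  p_1/q_1 = 63/2
  p_2/q_2 = 157/5
  p_3/q_3 = 377/12
  p_4/q_4 = 23531/749
  p_5/q_5 = 47439/1510
  p_6/q_6 = 118409/3769
  p_7/q_7 = 284257/9048
q_6 = 3769 ≤ 5062 < 9048 = q_7, so the answer is 118409/3769.

118409/3769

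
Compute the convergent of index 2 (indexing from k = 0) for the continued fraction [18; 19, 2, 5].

704/39

Using pₖ = aₖpₖ₋₁ + pₖ₋₂, qₖ = aₖqₖ₋₁ + qₖ₋₂ (with p₋₁=1, p₋₂=0, q₋₁=0, q₋₂=1):
  k=0: a=18, p=18, q=1
  k=1: a=19, p=343, q=19
  k=2: a=2, p=704, q=39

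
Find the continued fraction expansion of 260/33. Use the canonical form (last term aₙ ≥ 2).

260 = 7·33 + 29
33 = 1·29 + 4
29 = 7·4 + 1
4 = 4·1 + 0  (stop)
So 260/33 = [7; 1, 7, 4].

[7; 1, 7, 4]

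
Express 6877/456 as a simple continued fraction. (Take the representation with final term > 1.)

[15; 12, 3, 12]

6877 = 15·456 + 37
456 = 12·37 + 12
37 = 3·12 + 1
12 = 12·1 + 0  (stop)
So 6877/456 = [15; 12, 3, 12].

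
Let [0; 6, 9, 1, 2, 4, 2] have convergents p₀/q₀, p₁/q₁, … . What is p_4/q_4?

29/177

Using pₖ = aₖpₖ₋₁ + pₖ₋₂, qₖ = aₖqₖ₋₁ + qₖ₋₂ (with p₋₁=1, p₋₂=0, q₋₁=0, q₋₂=1):
  k=0: a=0, p=0, q=1
  k=1: a=6, p=1, q=6
  k=2: a=9, p=9, q=55
  k=3: a=1, p=10, q=61
  k=4: a=2, p=29, q=177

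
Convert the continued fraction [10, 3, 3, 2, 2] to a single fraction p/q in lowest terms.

Fold from the inside: start with 2/1.
  2 + 1/2 = 5/2
  3 + 2/5 = 17/5
  3 + 5/17 = 56/17
  10 + 17/56 = 577/56

577/56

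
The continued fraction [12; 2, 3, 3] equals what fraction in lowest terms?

Fold from the inside: start with 3/1.
  3 + 1/3 = 10/3
  2 + 3/10 = 23/10
  12 + 10/23 = 286/23

286/23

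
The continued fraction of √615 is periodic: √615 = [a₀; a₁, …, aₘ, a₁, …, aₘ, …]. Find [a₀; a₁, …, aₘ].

[24; 1, 3, 1, 48]

a₀ = ⌊√615⌋ = 24.
With m₀=0, d₀=1 and mₖ₊₁ = dₖaₖ − mₖ, dₖ₊₁ = (n − mₖ₊₁²)/dₖ, aₖ₊₁ = ⌊(a₀+mₖ₊₁)/dₖ₊₁⌋:
  k=1: m=24, d=39, a=1
  k=2: m=15, d=10, a=3
  k=3: m=15, d=39, a=1
  k=4: m=24, d=1, a=48
d=1 and a=2a₀=48 at k=4, so the next step gives (m, d) = (24, 39) again — its k=1 value — and the period has length 4.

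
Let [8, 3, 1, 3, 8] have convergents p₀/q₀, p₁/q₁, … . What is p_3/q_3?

124/15

Using pₖ = aₖpₖ₋₁ + pₖ₋₂, qₖ = aₖqₖ₋₁ + qₖ₋₂ (with p₋₁=1, p₋₂=0, q₋₁=0, q₋₂=1):
  k=0: a=8, p=8, q=1
  k=1: a=3, p=25, q=3
  k=2: a=1, p=33, q=4
  k=3: a=3, p=124, q=15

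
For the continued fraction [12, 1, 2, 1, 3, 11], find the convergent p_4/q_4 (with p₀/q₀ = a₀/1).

191/15

Using pₖ = aₖpₖ₋₁ + pₖ₋₂, qₖ = aₖqₖ₋₁ + qₖ₋₂ (with p₋₁=1, p₋₂=0, q₋₁=0, q₋₂=1):
  k=0: a=12, p=12, q=1
  k=1: a=1, p=13, q=1
  k=2: a=2, p=38, q=3
  k=3: a=1, p=51, q=4
  k=4: a=3, p=191, q=15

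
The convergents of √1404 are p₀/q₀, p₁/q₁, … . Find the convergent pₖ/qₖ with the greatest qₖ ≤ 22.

√1404 = [37; 2, 7, 1, 4, 1, 7, 2, 74, …] (period length 8).
Convergents:
  p_0/q_0 = 37/1
  p_1/q_1 = 75/2
  p_2/q_2 = 562/15
  p_3/q_3 = 637/17
  p_4/q_4 = 3110/83
q_3 = 17 ≤ 22 < 83 = q_4, so the answer is 637/17.

637/17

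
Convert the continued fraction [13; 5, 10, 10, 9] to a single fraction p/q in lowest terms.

Fold from the inside: start with 9/1.
  10 + 1/9 = 91/9
  10 + 9/91 = 919/91
  5 + 91/919 = 4686/919
  13 + 919/4686 = 61837/4686

61837/4686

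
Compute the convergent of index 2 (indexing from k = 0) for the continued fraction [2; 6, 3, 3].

Using pₖ = aₖpₖ₋₁ + pₖ₋₂, qₖ = aₖqₖ₋₁ + qₖ₋₂ (with p₋₁=1, p₋₂=0, q₋₁=0, q₋₂=1):
  k=0: a=2, p=2, q=1
  k=1: a=6, p=13, q=6
  k=2: a=3, p=41, q=19

41/19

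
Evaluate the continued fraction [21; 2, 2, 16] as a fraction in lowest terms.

1755/82

Fold from the inside: start with 16/1.
  2 + 1/16 = 33/16
  2 + 16/33 = 82/33
  21 + 33/82 = 1755/82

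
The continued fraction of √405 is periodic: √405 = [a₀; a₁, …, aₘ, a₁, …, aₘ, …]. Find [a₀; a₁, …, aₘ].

[20; 8, 40]

a₀ = ⌊√405⌋ = 20.
With m₀=0, d₀=1 and mₖ₊₁ = dₖaₖ − mₖ, dₖ₊₁ = (n − mₖ₊₁²)/dₖ, aₖ₊₁ = ⌊(a₀+mₖ₊₁)/dₖ₊₁⌋:
  k=1: m=20, d=5, a=8
  k=2: m=20, d=1, a=40
d=1 and a=2a₀=40 at k=2, so the next step gives (m, d) = (20, 5) again — its k=1 value — and the period has length 2.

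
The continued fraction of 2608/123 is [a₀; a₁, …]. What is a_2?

1

2608 = 21·123 + 25   →  a_0 = 21
123 = 4·25 + 23   →  a_1 = 4
25 = 1·23 + 2   →  a_2 = 1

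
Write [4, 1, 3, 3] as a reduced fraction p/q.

Using pₖ = aₖpₖ₋₁ + pₖ₋₂ and qₖ = aₖqₖ₋₁ + qₖ₋₂:
  k=0: a=4, p=4, q=1
  k=1: a=1, p=5, q=1
  k=2: a=3, p=19, q=4
  k=3: a=3, p=62, q=13

62/13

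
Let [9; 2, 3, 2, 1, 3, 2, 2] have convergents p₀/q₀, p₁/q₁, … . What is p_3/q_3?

Using pₖ = aₖpₖ₋₁ + pₖ₋₂, qₖ = aₖqₖ₋₁ + qₖ₋₂ (with p₋₁=1, p₋₂=0, q₋₁=0, q₋₂=1):
  k=0: a=9, p=9, q=1
  k=1: a=2, p=19, q=2
  k=2: a=3, p=66, q=7
  k=3: a=2, p=151, q=16

151/16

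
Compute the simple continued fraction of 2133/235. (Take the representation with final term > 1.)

[9; 13, 18]

2133 = 9·235 + 18
235 = 13·18 + 1
18 = 18·1 + 0  (stop)
So 2133/235 = [9; 13, 18].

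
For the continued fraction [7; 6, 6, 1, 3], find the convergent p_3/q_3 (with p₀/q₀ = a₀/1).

Using pₖ = aₖpₖ₋₁ + pₖ₋₂, qₖ = aₖqₖ₋₁ + qₖ₋₂ (with p₋₁=1, p₋₂=0, q₋₁=0, q₋₂=1):
  k=0: a=7, p=7, q=1
  k=1: a=6, p=43, q=6
  k=2: a=6, p=265, q=37
  k=3: a=1, p=308, q=43

308/43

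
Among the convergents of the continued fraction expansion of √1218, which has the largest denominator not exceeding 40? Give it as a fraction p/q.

349/10

√1218 = [34; 1, 8, 1, 68, …] (period length 4).
Convergents:
  p_0/q_0 = 34/1
  p_1/q_1 = 35/1
  p_2/q_2 = 314/9
  p_3/q_3 = 349/10
  p_4/q_4 = 24046/689
q_3 = 10 ≤ 40 < 689 = q_4, so the answer is 349/10.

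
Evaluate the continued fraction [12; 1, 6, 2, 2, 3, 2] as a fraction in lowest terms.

3718/289

Fold from the inside: start with 2/1.
  3 + 1/2 = 7/2
  2 + 2/7 = 16/7
  2 + 7/16 = 39/16
  6 + 16/39 = 250/39
  1 + 39/250 = 289/250
  12 + 250/289 = 3718/289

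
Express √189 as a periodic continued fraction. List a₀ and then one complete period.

a₀ = ⌊√189⌋ = 13.

[13; 1, 2, 1, 26]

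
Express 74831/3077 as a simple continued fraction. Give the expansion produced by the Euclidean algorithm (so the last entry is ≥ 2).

74831 = 24*3077 + 983
3077 = 3*983 + 128
983 = 7*128 + 87
128 = 1*87 + 41
87 = 2*41 + 5
41 = 8*5 + 1
5 = 5*1 + 0  (stop)
So 74831/3077 = [24; 3, 7, 1, 2, 8, 5].

[24; 3, 7, 1, 2, 8, 5]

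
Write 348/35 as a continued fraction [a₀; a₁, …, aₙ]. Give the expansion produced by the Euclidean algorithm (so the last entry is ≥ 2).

348 = 9·35 + 33
35 = 1·33 + 2
33 = 16·2 + 1
2 = 2·1 + 0  (stop)
So 348/35 = [9; 1, 16, 2].

[9; 1, 16, 2]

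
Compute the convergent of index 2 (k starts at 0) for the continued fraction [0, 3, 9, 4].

Using pₖ = aₖpₖ₋₁ + pₖ₋₂, qₖ = aₖqₖ₋₁ + qₖ₋₂ (with p₋₁=1, p₋₂=0, q₋₁=0, q₋₂=1):
  k=0: a=0, p=0, q=1
  k=1: a=3, p=1, q=3
  k=2: a=9, p=9, q=28

9/28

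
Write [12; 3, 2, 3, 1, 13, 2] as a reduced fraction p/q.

Using pₖ = aₖpₖ₋₁ + pₖ₋₂ and qₖ = aₖqₖ₋₁ + qₖ₋₂:
  k=0: a=12, p=12, q=1
  k=1: a=3, p=37, q=3
  k=2: a=2, p=86, q=7
  k=3: a=3, p=295, q=24
  k=4: a=1, p=381, q=31
  k=5: a=13, p=5248, q=427
  k=6: a=2, p=10877, q=885

10877/885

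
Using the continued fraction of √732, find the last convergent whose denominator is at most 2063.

√732 = [27; 18, 54, …] (period length 2).
Convergents:
  p_0/q_0 = 27/1
  p_1/q_1 = 487/18
  p_2/q_2 = 26325/973
  p_3/q_3 = 474337/17532
q_2 = 973 ≤ 2063 < 17532 = q_3, so the answer is 26325/973.

26325/973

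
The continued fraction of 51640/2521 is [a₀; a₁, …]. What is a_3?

16

51640 = 20·2521 + 1220   →  a_0 = 20
2521 = 2·1220 + 81   →  a_1 = 2
1220 = 15·81 + 5   →  a_2 = 15
81 = 16·5 + 1   →  a_3 = 16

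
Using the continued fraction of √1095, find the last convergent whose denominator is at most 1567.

24057/727

√1095 = [33; 11, 66, …] (period length 2).
Convergents:
  p_0/q_0 = 33/1
  p_1/q_1 = 364/11
  p_2/q_2 = 24057/727
  p_3/q_3 = 264991/8008
q_2 = 727 ≤ 1567 < 8008 = q_3, so the answer is 24057/727.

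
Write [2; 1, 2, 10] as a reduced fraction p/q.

83/31

Using pₖ = aₖpₖ₋₁ + pₖ₋₂ and qₖ = aₖqₖ₋₁ + qₖ₋₂:
  k=0: a=2, p=2, q=1
  k=1: a=1, p=3, q=1
  k=2: a=2, p=8, q=3
  k=3: a=10, p=83, q=31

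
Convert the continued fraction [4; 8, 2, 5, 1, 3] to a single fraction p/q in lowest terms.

1742/423

Fold from the inside: start with 3/1.
  1 + 1/3 = 4/3
  5 + 3/4 = 23/4
  2 + 4/23 = 50/23
  8 + 23/50 = 423/50
  4 + 50/423 = 1742/423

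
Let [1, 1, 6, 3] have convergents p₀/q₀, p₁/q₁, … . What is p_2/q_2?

Using pₖ = aₖpₖ₋₁ + pₖ₋₂, qₖ = aₖqₖ₋₁ + qₖ₋₂ (with p₋₁=1, p₋₂=0, q₋₁=0, q₋₂=1):
  k=0: a=1, p=1, q=1
  k=1: a=1, p=2, q=1
  k=2: a=6, p=13, q=7

13/7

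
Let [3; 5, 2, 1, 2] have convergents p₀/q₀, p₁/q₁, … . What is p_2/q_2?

35/11

Using pₖ = aₖpₖ₋₁ + pₖ₋₂, qₖ = aₖqₖ₋₁ + qₖ₋₂ (with p₋₁=1, p₋₂=0, q₋₁=0, q₋₂=1):
  k=0: a=3, p=3, q=1
  k=1: a=5, p=16, q=5
  k=2: a=2, p=35, q=11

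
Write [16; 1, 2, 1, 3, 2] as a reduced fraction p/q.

Using pₖ = aₖpₖ₋₁ + pₖ₋₂ and qₖ = aₖqₖ₋₁ + qₖ₋₂:
  k=0: a=16, p=16, q=1
  k=1: a=1, p=17, q=1
  k=2: a=2, p=50, q=3
  k=3: a=1, p=67, q=4
  k=4: a=3, p=251, q=15
  k=5: a=2, p=569, q=34

569/34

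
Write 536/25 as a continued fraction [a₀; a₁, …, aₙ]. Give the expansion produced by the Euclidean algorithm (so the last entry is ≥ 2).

[21; 2, 3, 1, 2]

536 = 21·25 + 11
25 = 2·11 + 3
11 = 3·3 + 2
3 = 1·2 + 1
2 = 2·1 + 0  (stop)
So 536/25 = [21; 2, 3, 1, 2].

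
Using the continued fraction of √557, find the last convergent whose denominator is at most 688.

11116/471

√557 = [23; 1, 1, 1, 1, 46, …] (period length 5).
Convergents:
  p_0/q_0 = 23/1
  p_1/q_1 = 24/1
  p_2/q_2 = 47/2
  p_3/q_3 = 71/3
  p_4/q_4 = 118/5
  p_5/q_5 = 5499/233
  p_6/q_6 = 5617/238
  p_7/q_7 = 11116/471
  p_8/q_8 = 16733/709
q_7 = 471 ≤ 688 < 709 = q_8, so the answer is 11116/471.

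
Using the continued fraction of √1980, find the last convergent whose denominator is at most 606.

15841/356

√1980 = [44; 2, 88, …] (period length 2).
Convergents:
  p_0/q_0 = 44/1
  p_1/q_1 = 89/2
  p_2/q_2 = 7876/177
  p_3/q_3 = 15841/356
  p_4/q_4 = 1401884/31505
q_3 = 356 ≤ 606 < 31505 = q_4, so the answer is 15841/356.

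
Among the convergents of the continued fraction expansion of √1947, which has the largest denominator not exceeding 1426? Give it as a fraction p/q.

√1947 = [44; 8, 88, …] (period length 2).
Convergents:
  p_0/q_0 = 44/1
  p_1/q_1 = 353/8
  p_2/q_2 = 31108/705
  p_3/q_3 = 249217/5648
q_2 = 705 ≤ 1426 < 5648 = q_3, so the answer is 31108/705.

31108/705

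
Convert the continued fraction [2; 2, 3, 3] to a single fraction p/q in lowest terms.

56/23

Using pₖ = aₖpₖ₋₁ + pₖ₋₂ and qₖ = aₖqₖ₋₁ + qₖ₋₂:
  k=0: a=2, p=2, q=1
  k=1: a=2, p=5, q=2
  k=2: a=3, p=17, q=7
  k=3: a=3, p=56, q=23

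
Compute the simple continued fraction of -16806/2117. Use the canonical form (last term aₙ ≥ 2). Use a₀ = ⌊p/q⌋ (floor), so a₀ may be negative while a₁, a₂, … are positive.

-16806 = -8*2117 + 130
2117 = 16*130 + 37
130 = 3*37 + 19
37 = 1*19 + 18
19 = 1*18 + 1
18 = 18*1 + 0  (stop)
So -16806/2117 = [-8; 16, 3, 1, 1, 18].

[-8; 16, 3, 1, 1, 18]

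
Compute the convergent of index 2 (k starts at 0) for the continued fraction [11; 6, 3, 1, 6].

Using pₖ = aₖpₖ₋₁ + pₖ₋₂, qₖ = aₖqₖ₋₁ + qₖ₋₂ (with p₋₁=1, p₋₂=0, q₋₁=0, q₋₂=1):
  k=0: a=11, p=11, q=1
  k=1: a=6, p=67, q=6
  k=2: a=3, p=212, q=19

212/19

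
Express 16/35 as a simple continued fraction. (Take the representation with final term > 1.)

[0; 2, 5, 3]

16 = 0*35 + 16
35 = 2*16 + 3
16 = 5*3 + 1
3 = 3*1 + 0  (stop)
So 16/35 = [0; 2, 5, 3].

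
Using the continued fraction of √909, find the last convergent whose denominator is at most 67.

√909 = [30; 6, 1, 2, 6, 2, 1, 6, 60, …] (period length 8).
Convergents:
  p_0/q_0 = 30/1
  p_1/q_1 = 181/6
  p_2/q_2 = 211/7
  p_3/q_3 = 603/20
  p_4/q_4 = 3829/127
q_3 = 20 ≤ 67 < 127 = q_4, so the answer is 603/20.

603/20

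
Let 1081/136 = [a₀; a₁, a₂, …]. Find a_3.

2

1081 = 7·136 + 129   →  a_0 = 7
136 = 1·129 + 7   →  a_1 = 1
129 = 18·7 + 3   →  a_2 = 18
7 = 2·3 + 1   →  a_3 = 2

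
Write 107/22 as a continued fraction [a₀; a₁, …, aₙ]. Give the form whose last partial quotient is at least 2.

107 = 4×22 + 19
22 = 1×19 + 3
19 = 6×3 + 1
3 = 3×1 + 0  (stop)
So 107/22 = [4; 1, 6, 3].

[4; 1, 6, 3]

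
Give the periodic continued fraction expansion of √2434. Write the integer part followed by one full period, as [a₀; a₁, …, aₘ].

a₀ = ⌊√2434⌋ = 49.

[49; 2, 1, 48, 1, 2, 98]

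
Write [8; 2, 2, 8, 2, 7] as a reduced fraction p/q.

5589/665

Fold from the inside: start with 7/1.
  2 + 1/7 = 15/7
  8 + 7/15 = 127/15
  2 + 15/127 = 269/127
  2 + 127/269 = 665/269
  8 + 269/665 = 5589/665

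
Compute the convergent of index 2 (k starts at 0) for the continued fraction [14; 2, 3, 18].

Using pₖ = aₖpₖ₋₁ + pₖ₋₂, qₖ = aₖqₖ₋₁ + qₖ₋₂ (with p₋₁=1, p₋₂=0, q₋₁=0, q₋₂=1):
  k=0: a=14, p=14, q=1
  k=1: a=2, p=29, q=2
  k=2: a=3, p=101, q=7

101/7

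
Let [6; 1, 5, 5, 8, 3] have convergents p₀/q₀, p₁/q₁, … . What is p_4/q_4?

Using pₖ = aₖpₖ₋₁ + pₖ₋₂, qₖ = aₖqₖ₋₁ + qₖ₋₂ (with p₋₁=1, p₋₂=0, q₋₁=0, q₋₂=1):
  k=0: a=6, p=6, q=1
  k=1: a=1, p=7, q=1
  k=2: a=5, p=41, q=6
  k=3: a=5, p=212, q=31
  k=4: a=8, p=1737, q=254

1737/254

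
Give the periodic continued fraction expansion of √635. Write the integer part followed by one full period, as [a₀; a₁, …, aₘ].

a₀ = ⌊√635⌋ = 25.
With m₀=0, d₀=1 and mₖ₊₁ = dₖaₖ − mₖ, dₖ₊₁ = (n − mₖ₊₁²)/dₖ, aₖ₊₁ = ⌊(a₀+mₖ₊₁)/dₖ₊₁⌋:
  k=1: m=25, d=10, a=5
  k=2: m=25, d=1, a=50
d=1 and a=2a₀=50 at k=2, so the next step gives (m, d) = (25, 10) again — its k=1 value — and the period has length 2.

[25; 5, 50]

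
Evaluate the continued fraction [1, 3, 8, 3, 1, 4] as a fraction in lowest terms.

647/490

Using pₖ = aₖpₖ₋₁ + pₖ₋₂ and qₖ = aₖqₖ₋₁ + qₖ₋₂:
  k=0: a=1, p=1, q=1
  k=1: a=3, p=4, q=3
  k=2: a=8, p=33, q=25
  k=3: a=3, p=103, q=78
  k=4: a=1, p=136, q=103
  k=5: a=4, p=647, q=490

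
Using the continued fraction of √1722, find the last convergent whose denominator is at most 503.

13777/332

√1722 = [41; 2, 82, …] (period length 2).
Convergents:
  p_0/q_0 = 41/1
  p_1/q_1 = 83/2
  p_2/q_2 = 6847/165
  p_3/q_3 = 13777/332
  p_4/q_4 = 1136561/27389
q_3 = 332 ≤ 503 < 27389 = q_4, so the answer is 13777/332.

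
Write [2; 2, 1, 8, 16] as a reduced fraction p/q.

983/419

Using pₖ = aₖpₖ₋₁ + pₖ₋₂ and qₖ = aₖqₖ₋₁ + qₖ₋₂:
  k=0: a=2, p=2, q=1
  k=1: a=2, p=5, q=2
  k=2: a=1, p=7, q=3
  k=3: a=8, p=61, q=26
  k=4: a=16, p=983, q=419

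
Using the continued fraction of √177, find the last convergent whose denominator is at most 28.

306/23

√177 = [13; 3, 3, 2, 8, 2, 3, 3, 26, …] (period length 8).
Convergents:
  p_0/q_0 = 13/1
  p_1/q_1 = 40/3
  p_2/q_2 = 133/10
  p_3/q_3 = 306/23
  p_4/q_4 = 2581/194
q_3 = 23 ≤ 28 < 194 = q_4, so the answer is 306/23.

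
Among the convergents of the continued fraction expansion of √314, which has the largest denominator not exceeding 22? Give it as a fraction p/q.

√314 = [17; 1, 2, 1, 1, 2, 1, 34, …] (period length 7).
Convergents:
  p_0/q_0 = 17/1
  p_1/q_1 = 18/1
  p_2/q_2 = 53/3
  p_3/q_3 = 71/4
  p_4/q_4 = 124/7
  p_5/q_5 = 319/18
  p_6/q_6 = 443/25
q_5 = 18 ≤ 22 < 25 = q_6, so the answer is 319/18.

319/18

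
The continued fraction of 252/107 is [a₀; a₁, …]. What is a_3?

4

252 = 2·107 + 38   →  a_0 = 2
107 = 2·38 + 31   →  a_1 = 2
38 = 1·31 + 7   →  a_2 = 1
31 = 4·7 + 3   →  a_3 = 4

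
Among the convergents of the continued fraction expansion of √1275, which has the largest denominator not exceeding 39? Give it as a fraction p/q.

607/17

√1275 = [35; 1, 2, 2, 2, 2, 2, 1, 70, …] (period length 8).
Convergents:
  p_0/q_0 = 35/1
  p_1/q_1 = 36/1
  p_2/q_2 = 107/3
  p_3/q_3 = 250/7
  p_4/q_4 = 607/17
  p_5/q_5 = 1464/41
q_4 = 17 ≤ 39 < 41 = q_5, so the answer is 607/17.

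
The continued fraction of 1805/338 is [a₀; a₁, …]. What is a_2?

1

1805 = 5·338 + 115   →  a_0 = 5
338 = 2·115 + 108   →  a_1 = 2
115 = 1·108 + 7   →  a_2 = 1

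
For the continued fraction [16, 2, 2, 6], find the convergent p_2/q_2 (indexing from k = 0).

82/5

Using pₖ = aₖpₖ₋₁ + pₖ₋₂, qₖ = aₖqₖ₋₁ + qₖ₋₂ (with p₋₁=1, p₋₂=0, q₋₁=0, q₋₂=1):
  k=0: a=16, p=16, q=1
  k=1: a=2, p=33, q=2
  k=2: a=2, p=82, q=5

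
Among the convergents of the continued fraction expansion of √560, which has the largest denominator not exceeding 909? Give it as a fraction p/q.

10081/426

√560 = [23; 1, 1, 1, 46, …] (period length 4).
Convergents:
  p_0/q_0 = 23/1
  p_1/q_1 = 24/1
  p_2/q_2 = 47/2
  p_3/q_3 = 71/3
  p_4/q_4 = 3313/140
  p_5/q_5 = 3384/143
  p_6/q_6 = 6697/283
  p_7/q_7 = 10081/426
  p_8/q_8 = 470423/19879
q_7 = 426 ≤ 909 < 19879 = q_8, so the answer is 10081/426.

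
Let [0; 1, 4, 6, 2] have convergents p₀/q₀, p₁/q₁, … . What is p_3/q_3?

Using pₖ = aₖpₖ₋₁ + pₖ₋₂, qₖ = aₖqₖ₋₁ + qₖ₋₂ (with p₋₁=1, p₋₂=0, q₋₁=0, q₋₂=1):
  k=0: a=0, p=0, q=1
  k=1: a=1, p=1, q=1
  k=2: a=4, p=4, q=5
  k=3: a=6, p=25, q=31

25/31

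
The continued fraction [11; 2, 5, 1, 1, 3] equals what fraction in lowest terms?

974/85

Fold from the inside: start with 3/1.
  1 + 1/3 = 4/3
  1 + 3/4 = 7/4
  5 + 4/7 = 39/7
  2 + 7/39 = 85/39
  11 + 39/85 = 974/85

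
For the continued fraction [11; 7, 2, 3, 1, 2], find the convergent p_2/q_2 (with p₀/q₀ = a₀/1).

167/15

Using pₖ = aₖpₖ₋₁ + pₖ₋₂, qₖ = aₖqₖ₋₁ + qₖ₋₂ (with p₋₁=1, p₋₂=0, q₋₁=0, q₋₂=1):
  k=0: a=11, p=11, q=1
  k=1: a=7, p=78, q=7
  k=2: a=2, p=167, q=15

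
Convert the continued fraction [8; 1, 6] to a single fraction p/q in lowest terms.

Fold from the inside: start with 6/1.
  1 + 1/6 = 7/6
  8 + 6/7 = 62/7

62/7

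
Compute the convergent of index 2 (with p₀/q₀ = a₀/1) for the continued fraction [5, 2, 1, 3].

16/3

Using pₖ = aₖpₖ₋₁ + pₖ₋₂, qₖ = aₖqₖ₋₁ + qₖ₋₂ (with p₋₁=1, p₋₂=0, q₋₁=0, q₋₂=1):
  k=0: a=5, p=5, q=1
  k=1: a=2, p=11, q=2
  k=2: a=1, p=16, q=3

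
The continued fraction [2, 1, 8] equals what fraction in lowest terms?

26/9

Fold from the inside: start with 8/1.
  1 + 1/8 = 9/8
  2 + 8/9 = 26/9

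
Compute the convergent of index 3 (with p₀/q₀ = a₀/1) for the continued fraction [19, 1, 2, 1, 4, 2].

Using pₖ = aₖpₖ₋₁ + pₖ₋₂, qₖ = aₖqₖ₋₁ + qₖ₋₂ (with p₋₁=1, p₋₂=0, q₋₁=0, q₋₂=1):
  k=0: a=19, p=19, q=1
  k=1: a=1, p=20, q=1
  k=2: a=2, p=59, q=3
  k=3: a=1, p=79, q=4

79/4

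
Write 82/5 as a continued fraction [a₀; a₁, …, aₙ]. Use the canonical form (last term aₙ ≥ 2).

[16; 2, 2]

82 = 16*5 + 2
5 = 2*2 + 1
2 = 2*1 + 0  (stop)
So 82/5 = [16; 2, 2].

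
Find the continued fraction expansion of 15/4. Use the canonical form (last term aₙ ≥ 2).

[3; 1, 3]

15 = 3×4 + 3
4 = 1×3 + 1
3 = 3×1 + 0  (stop)
So 15/4 = [3; 1, 3].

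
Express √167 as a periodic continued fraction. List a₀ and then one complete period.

[12; 1, 11, 1, 24]

a₀ = ⌊√167⌋ = 12.
With m₀=0, d₀=1 and mₖ₊₁ = dₖaₖ − mₖ, dₖ₊₁ = (n − mₖ₊₁²)/dₖ, aₖ₊₁ = ⌊(a₀+mₖ₊₁)/dₖ₊₁⌋:
  k=1: m=12, d=23, a=1
  k=2: m=11, d=2, a=11
  k=3: m=11, d=23, a=1
  k=4: m=12, d=1, a=24
d=1 and a=2a₀=24 at k=4, so the next step gives (m, d) = (12, 23) again — its k=1 value — and the period has length 4.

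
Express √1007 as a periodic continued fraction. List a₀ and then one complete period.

[31; 1, 2, 1, 2, 1, 62]

a₀ = ⌊√1007⌋ = 31.
With m₀=0, d₀=1 and mₖ₊₁ = dₖaₖ − mₖ, dₖ₊₁ = (n − mₖ₊₁²)/dₖ, aₖ₊₁ = ⌊(a₀+mₖ₊₁)/dₖ₊₁⌋:
  k=1: m=31, d=46, a=1
  k=2: m=15, d=17, a=2
  k=3: m=19, d=38, a=1
  k=4: m=19, d=17, a=2
  k=5: m=15, d=46, a=1
  k=6: m=31, d=1, a=62
d=1 and a=2a₀=62 at k=6, so the next step gives (m, d) = (31, 46) again — its k=1 value — and the period has length 6.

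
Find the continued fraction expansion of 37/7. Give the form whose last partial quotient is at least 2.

37 = 5*7 + 2
7 = 3*2 + 1
2 = 2*1 + 0  (stop)
So 37/7 = [5; 3, 2].

[5; 3, 2]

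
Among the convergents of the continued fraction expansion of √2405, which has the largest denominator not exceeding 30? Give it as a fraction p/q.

1226/25

√2405 = [49; 24, 1, 1, 24, 98, …] (period length 5).
Convergents:
  p_0/q_0 = 49/1
  p_1/q_1 = 1177/24
  p_2/q_2 = 1226/25
  p_3/q_3 = 2403/49
q_2 = 25 ≤ 30 < 49 = q_3, so the answer is 1226/25.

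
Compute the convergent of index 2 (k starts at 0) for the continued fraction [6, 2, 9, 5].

123/19

Using pₖ = aₖpₖ₋₁ + pₖ₋₂, qₖ = aₖqₖ₋₁ + qₖ₋₂ (with p₋₁=1, p₋₂=0, q₋₁=0, q₋₂=1):
  k=0: a=6, p=6, q=1
  k=1: a=2, p=13, q=2
  k=2: a=9, p=123, q=19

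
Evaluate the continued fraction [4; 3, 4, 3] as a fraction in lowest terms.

Fold from the inside: start with 3/1.
  4 + 1/3 = 13/3
  3 + 3/13 = 42/13
  4 + 13/42 = 181/42

181/42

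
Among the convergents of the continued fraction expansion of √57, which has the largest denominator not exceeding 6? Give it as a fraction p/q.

15/2

√57 = [7; 1, 1, 4, 1, 1, 14, …] (period length 6).
Convergents:
  p_0/q_0 = 7/1
  p_1/q_1 = 8/1
  p_2/q_2 = 15/2
  p_3/q_3 = 68/9
q_2 = 2 ≤ 6 < 9 = q_3, so the answer is 15/2.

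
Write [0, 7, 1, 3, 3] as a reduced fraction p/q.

13/101

Using pₖ = aₖpₖ₋₁ + pₖ₋₂ and qₖ = aₖqₖ₋₁ + qₖ₋₂:
  k=0: a=0, p=0, q=1
  k=1: a=7, p=1, q=7
  k=2: a=1, p=1, q=8
  k=3: a=3, p=4, q=31
  k=4: a=3, p=13, q=101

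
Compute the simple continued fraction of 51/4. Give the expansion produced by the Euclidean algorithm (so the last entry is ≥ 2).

[12; 1, 3]

51 = 12×4 + 3
4 = 1×3 + 1
3 = 3×1 + 0  (stop)
So 51/4 = [12; 1, 3].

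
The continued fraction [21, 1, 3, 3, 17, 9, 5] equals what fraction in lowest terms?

226723/10415

Using pₖ = aₖpₖ₋₁ + pₖ₋₂ and qₖ = aₖqₖ₋₁ + qₖ₋₂:
  k=0: a=21, p=21, q=1
  k=1: a=1, p=22, q=1
  k=2: a=3, p=87, q=4
  k=3: a=3, p=283, q=13
  k=4: a=17, p=4898, q=225
  k=5: a=9, p=44365, q=2038
  k=6: a=5, p=226723, q=10415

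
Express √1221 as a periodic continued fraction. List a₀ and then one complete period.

a₀ = ⌊√1221⌋ = 34.
With m₀=0, d₀=1 and mₖ₊₁ = dₖaₖ − mₖ, dₖ₊₁ = (n − mₖ₊₁²)/dₖ, aₖ₊₁ = ⌊(a₀+mₖ₊₁)/dₖ₊₁⌋:
  k=1: m=34, d=65, a=1
  k=2: m=31, d=4, a=16
  k=3: m=33, d=33, a=2
  k=4: m=33, d=4, a=16
  k=5: m=31, d=65, a=1
  k=6: m=34, d=1, a=68
d=1 and a=2a₀=68 at k=6, so the next step gives (m, d) = (34, 65) again — its k=1 value — and the period has length 6.

[34; 1, 16, 2, 16, 1, 68]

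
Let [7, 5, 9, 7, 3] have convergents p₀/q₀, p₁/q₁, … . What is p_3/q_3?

2353/327

Using pₖ = aₖpₖ₋₁ + pₖ₋₂, qₖ = aₖqₖ₋₁ + qₖ₋₂ (with p₋₁=1, p₋₂=0, q₋₁=0, q₋₂=1):
  k=0: a=7, p=7, q=1
  k=1: a=5, p=36, q=5
  k=2: a=9, p=331, q=46
  k=3: a=7, p=2353, q=327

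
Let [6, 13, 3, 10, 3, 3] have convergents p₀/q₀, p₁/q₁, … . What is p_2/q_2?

243/40

Using pₖ = aₖpₖ₋₁ + pₖ₋₂, qₖ = aₖqₖ₋₁ + qₖ₋₂ (with p₋₁=1, p₋₂=0, q₋₁=0, q₋₂=1):
  k=0: a=6, p=6, q=1
  k=1: a=13, p=79, q=13
  k=2: a=3, p=243, q=40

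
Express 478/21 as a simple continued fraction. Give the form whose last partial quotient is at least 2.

[22; 1, 3, 5]

478 = 22·21 + 16
21 = 1·16 + 5
16 = 3·5 + 1
5 = 5·1 + 0  (stop)
So 478/21 = [22; 1, 3, 5].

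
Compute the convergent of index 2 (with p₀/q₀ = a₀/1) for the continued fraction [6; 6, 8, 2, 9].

Using pₖ = aₖpₖ₋₁ + pₖ₋₂, qₖ = aₖqₖ₋₁ + qₖ₋₂ (with p₋₁=1, p₋₂=0, q₋₁=0, q₋₂=1):
  k=0: a=6, p=6, q=1
  k=1: a=6, p=37, q=6
  k=2: a=8, p=302, q=49

302/49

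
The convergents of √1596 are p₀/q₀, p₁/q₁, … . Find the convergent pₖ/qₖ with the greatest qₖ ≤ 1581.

√1596 = [39; 1, 18, 1, 78, …] (period length 4).
Convergents:
  p_0/q_0 = 39/1
  p_1/q_1 = 40/1
  p_2/q_2 = 759/19
  p_3/q_3 = 799/20
  p_4/q_4 = 63081/1579
  p_5/q_5 = 63880/1599
q_4 = 1579 ≤ 1581 < 1599 = q_5, so the answer is 63081/1579.

63081/1579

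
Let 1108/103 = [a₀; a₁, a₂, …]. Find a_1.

1108 = 10·103 + 78   →  a_0 = 10
103 = 1·78 + 25   →  a_1 = 1

1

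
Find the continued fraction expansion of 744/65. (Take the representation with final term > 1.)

744 = 11·65 + 29
65 = 2·29 + 7
29 = 4·7 + 1
7 = 7·1 + 0  (stop)
So 744/65 = [11; 2, 4, 7].

[11; 2, 4, 7]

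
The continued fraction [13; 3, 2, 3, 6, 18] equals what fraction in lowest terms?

Fold from the inside: start with 18/1.
  6 + 1/18 = 109/18
  3 + 18/109 = 345/109
  2 + 109/345 = 799/345
  3 + 345/799 = 2742/799
  13 + 799/2742 = 36445/2742

36445/2742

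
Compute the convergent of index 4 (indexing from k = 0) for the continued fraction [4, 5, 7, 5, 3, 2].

Using pₖ = aₖpₖ₋₁ + pₖ₋₂, qₖ = aₖqₖ₋₁ + qₖ₋₂ (with p₋₁=1, p₋₂=0, q₋₁=0, q₋₂=1):
  k=0: a=4, p=4, q=1
  k=1: a=5, p=21, q=5
  k=2: a=7, p=151, q=36
  k=3: a=5, p=776, q=185
  k=4: a=3, p=2479, q=591

2479/591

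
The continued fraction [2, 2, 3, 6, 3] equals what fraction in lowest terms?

Using pₖ = aₖpₖ₋₁ + pₖ₋₂ and qₖ = aₖqₖ₋₁ + qₖ₋₂:
  k=0: a=2, p=2, q=1
  k=1: a=2, p=5, q=2
  k=2: a=3, p=17, q=7
  k=3: a=6, p=107, q=44
  k=4: a=3, p=338, q=139

338/139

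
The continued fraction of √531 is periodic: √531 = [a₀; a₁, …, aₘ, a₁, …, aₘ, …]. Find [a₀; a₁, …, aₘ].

[23; 23, 46]

a₀ = ⌊√531⌋ = 23.
With m₀=0, d₀=1 and mₖ₊₁ = dₖaₖ − mₖ, dₖ₊₁ = (n − mₖ₊₁²)/dₖ, aₖ₊₁ = ⌊(a₀+mₖ₊₁)/dₖ₊₁⌋:
  k=1: m=23, d=2, a=23
  k=2: m=23, d=1, a=46
d=1 and a=2a₀=46 at k=2, so the next step gives (m, d) = (23, 2) again — its k=1 value — and the period has length 2.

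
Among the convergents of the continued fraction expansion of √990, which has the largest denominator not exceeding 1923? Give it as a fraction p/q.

√990 = [31; 2, 6, 2, 62, …] (period length 4).
Convergents:
  p_0/q_0 = 31/1
  p_1/q_1 = 63/2
  p_2/q_2 = 409/13
  p_3/q_3 = 881/28
  p_4/q_4 = 55031/1749
  p_5/q_5 = 110943/3526
q_4 = 1749 ≤ 1923 < 3526 = q_5, so the answer is 55031/1749.

55031/1749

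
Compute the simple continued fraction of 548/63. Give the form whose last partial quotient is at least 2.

[8; 1, 2, 3, 6]

548 = 8×63 + 44
63 = 1×44 + 19
44 = 2×19 + 6
19 = 3×6 + 1
6 = 6×1 + 0  (stop)
So 548/63 = [8; 1, 2, 3, 6].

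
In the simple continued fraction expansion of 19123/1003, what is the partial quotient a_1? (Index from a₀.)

15

19123 = 19·1003 + 66   →  a_0 = 19
1003 = 15·66 + 13   →  a_1 = 15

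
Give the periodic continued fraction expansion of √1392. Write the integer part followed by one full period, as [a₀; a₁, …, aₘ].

[37; 3, 4, 3, 74]

a₀ = ⌊√1392⌋ = 37.
With m₀=0, d₀=1 and mₖ₊₁ = dₖaₖ − mₖ, dₖ₊₁ = (n − mₖ₊₁²)/dₖ, aₖ₊₁ = ⌊(a₀+mₖ₊₁)/dₖ₊₁⌋:
  k=1: m=37, d=23, a=3
  k=2: m=32, d=16, a=4
  k=3: m=32, d=23, a=3
  k=4: m=37, d=1, a=74
d=1 and a=2a₀=74 at k=4, so the next step gives (m, d) = (37, 23) again — its k=1 value — and the period has length 4.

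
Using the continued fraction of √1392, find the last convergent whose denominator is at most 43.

1567/42

√1392 = [37; 3, 4, 3, 74, …] (period length 4).
Convergents:
  p_0/q_0 = 37/1
  p_1/q_1 = 112/3
  p_2/q_2 = 485/13
  p_3/q_3 = 1567/42
  p_4/q_4 = 116443/3121
q_3 = 42 ≤ 43 < 3121 = q_4, so the answer is 1567/42.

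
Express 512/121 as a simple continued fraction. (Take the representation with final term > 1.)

[4; 4, 3, 9]

512 = 4*121 + 28
121 = 4*28 + 9
28 = 3*9 + 1
9 = 9*1 + 0  (stop)
So 512/121 = [4; 4, 3, 9].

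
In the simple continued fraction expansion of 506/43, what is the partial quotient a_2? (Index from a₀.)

3

506 = 11·43 + 33   →  a_0 = 11
43 = 1·33 + 10   →  a_1 = 1
33 = 3·10 + 3   →  a_2 = 3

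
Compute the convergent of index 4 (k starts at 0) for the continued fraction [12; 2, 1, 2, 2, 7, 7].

Using pₖ = aₖpₖ₋₁ + pₖ₋₂, qₖ = aₖqₖ₋₁ + qₖ₋₂ (with p₋₁=1, p₋₂=0, q₋₁=0, q₋₂=1):
  k=0: a=12, p=12, q=1
  k=1: a=2, p=25, q=2
  k=2: a=1, p=37, q=3
  k=3: a=2, p=99, q=8
  k=4: a=2, p=235, q=19

235/19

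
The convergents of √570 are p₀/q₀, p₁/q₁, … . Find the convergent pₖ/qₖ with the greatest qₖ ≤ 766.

√570 = [23; 1, 6, 1, 46, …] (period length 4).
Convergents:
  p_0/q_0 = 23/1
  p_1/q_1 = 24/1
  p_2/q_2 = 167/7
  p_3/q_3 = 191/8
  p_4/q_4 = 8953/375
  p_5/q_5 = 9144/383
  p_6/q_6 = 63817/2673
q_5 = 383 ≤ 766 < 2673 = q_6, so the answer is 9144/383.

9144/383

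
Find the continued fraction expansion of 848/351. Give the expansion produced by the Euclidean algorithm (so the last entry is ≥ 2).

[2; 2, 2, 2, 9, 3]

848 = 2·351 + 146
351 = 2·146 + 59
146 = 2·59 + 28
59 = 2·28 + 3
28 = 9·3 + 1
3 = 3·1 + 0  (stop)
So 848/351 = [2; 2, 2, 2, 9, 3].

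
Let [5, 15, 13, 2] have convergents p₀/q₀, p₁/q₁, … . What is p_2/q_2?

Using pₖ = aₖpₖ₋₁ + pₖ₋₂, qₖ = aₖqₖ₋₁ + qₖ₋₂ (with p₋₁=1, p₋₂=0, q₋₁=0, q₋₂=1):
  k=0: a=5, p=5, q=1
  k=1: a=15, p=76, q=15
  k=2: a=13, p=993, q=196

993/196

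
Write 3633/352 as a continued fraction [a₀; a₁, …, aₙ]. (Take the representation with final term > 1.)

3633 = 10·352 + 113
352 = 3·113 + 13
113 = 8·13 + 9
13 = 1·9 + 4
9 = 2·4 + 1
4 = 4·1 + 0  (stop)
So 3633/352 = [10; 3, 8, 1, 2, 4].

[10; 3, 8, 1, 2, 4]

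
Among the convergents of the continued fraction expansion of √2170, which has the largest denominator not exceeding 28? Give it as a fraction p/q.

√2170 = [46; 1, 1, 2, 1, 1, 92, …] (period length 6).
Convergents:
  p_0/q_0 = 46/1
  p_1/q_1 = 47/1
  p_2/q_2 = 93/2
  p_3/q_3 = 233/5
  p_4/q_4 = 326/7
  p_5/q_5 = 559/12
  p_6/q_6 = 51754/1111
q_5 = 12 ≤ 28 < 1111 = q_6, so the answer is 559/12.

559/12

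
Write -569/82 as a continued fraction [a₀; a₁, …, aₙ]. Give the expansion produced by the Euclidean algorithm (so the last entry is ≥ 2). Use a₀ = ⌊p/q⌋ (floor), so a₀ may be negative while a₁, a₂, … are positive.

-569 = -7×82 + 5
82 = 16×5 + 2
5 = 2×2 + 1
2 = 2×1 + 0  (stop)
So -569/82 = [-7; 16, 2, 2].

[-7; 16, 2, 2]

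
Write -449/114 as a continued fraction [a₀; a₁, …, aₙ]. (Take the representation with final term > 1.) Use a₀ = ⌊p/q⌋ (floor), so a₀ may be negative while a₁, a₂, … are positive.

[-4; 16, 3, 2]

-449 = -4×114 + 7
114 = 16×7 + 2
7 = 3×2 + 1
2 = 2×1 + 0  (stop)
So -449/114 = [-4; 16, 3, 2].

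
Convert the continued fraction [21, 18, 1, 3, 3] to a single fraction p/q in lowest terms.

5137/244

Using pₖ = aₖpₖ₋₁ + pₖ₋₂ and qₖ = aₖqₖ₋₁ + qₖ₋₂:
  k=0: a=21, p=21, q=1
  k=1: a=18, p=379, q=18
  k=2: a=1, p=400, q=19
  k=3: a=3, p=1579, q=75
  k=4: a=3, p=5137, q=244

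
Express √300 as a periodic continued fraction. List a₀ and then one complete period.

[17; 3, 8, 3, 34]

a₀ = ⌊√300⌋ = 17.
With m₀=0, d₀=1 and mₖ₊₁ = dₖaₖ − mₖ, dₖ₊₁ = (n − mₖ₊₁²)/dₖ, aₖ₊₁ = ⌊(a₀+mₖ₊₁)/dₖ₊₁⌋:
  k=1: m=17, d=11, a=3
  k=2: m=16, d=4, a=8
  k=3: m=16, d=11, a=3
  k=4: m=17, d=1, a=34
d=1 and a=2a₀=34 at k=4, so the next step gives (m, d) = (17, 11) again — its k=1 value — and the period has length 4.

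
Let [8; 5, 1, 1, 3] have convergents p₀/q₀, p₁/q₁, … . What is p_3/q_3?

90/11

Using pₖ = aₖpₖ₋₁ + pₖ₋₂, qₖ = aₖqₖ₋₁ + qₖ₋₂ (with p₋₁=1, p₋₂=0, q₋₁=0, q₋₂=1):
  k=0: a=8, p=8, q=1
  k=1: a=5, p=41, q=5
  k=2: a=1, p=49, q=6
  k=3: a=1, p=90, q=11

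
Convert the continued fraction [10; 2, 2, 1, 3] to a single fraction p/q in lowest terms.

Using pₖ = aₖpₖ₋₁ + pₖ₋₂ and qₖ = aₖqₖ₋₁ + qₖ₋₂:
  k=0: a=10, p=10, q=1
  k=1: a=2, p=21, q=2
  k=2: a=2, p=52, q=5
  k=3: a=1, p=73, q=7
  k=4: a=3, p=271, q=26

271/26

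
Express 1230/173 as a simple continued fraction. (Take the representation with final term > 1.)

[7; 9, 9, 2]

1230 = 7×173 + 19
173 = 9×19 + 2
19 = 9×2 + 1
2 = 2×1 + 0  (stop)
So 1230/173 = [7; 9, 9, 2].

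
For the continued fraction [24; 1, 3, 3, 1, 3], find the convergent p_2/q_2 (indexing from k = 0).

99/4

Using pₖ = aₖpₖ₋₁ + pₖ₋₂, qₖ = aₖqₖ₋₁ + qₖ₋₂ (with p₋₁=1, p₋₂=0, q₋₁=0, q₋₂=1):
  k=0: a=24, p=24, q=1
  k=1: a=1, p=25, q=1
  k=2: a=3, p=99, q=4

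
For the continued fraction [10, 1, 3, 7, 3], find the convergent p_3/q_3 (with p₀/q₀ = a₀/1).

312/29

Using pₖ = aₖpₖ₋₁ + pₖ₋₂, qₖ = aₖqₖ₋₁ + qₖ₋₂ (with p₋₁=1, p₋₂=0, q₋₁=0, q₋₂=1):
  k=0: a=10, p=10, q=1
  k=1: a=1, p=11, q=1
  k=2: a=3, p=43, q=4
  k=3: a=7, p=312, q=29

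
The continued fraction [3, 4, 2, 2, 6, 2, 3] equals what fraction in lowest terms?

Using pₖ = aₖpₖ₋₁ + pₖ₋₂ and qₖ = aₖqₖ₋₁ + qₖ₋₂:
  k=0: a=3, p=3, q=1
  k=1: a=4, p=13, q=4
  k=2: a=2, p=29, q=9
  k=3: a=2, p=71, q=22
  k=4: a=6, p=455, q=141
  k=5: a=2, p=981, q=304
  k=6: a=3, p=3398, q=1053

3398/1053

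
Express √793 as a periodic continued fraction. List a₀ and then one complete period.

[28; 6, 4, 6, 56]

a₀ = ⌊√793⌋ = 28.
With m₀=0, d₀=1 and mₖ₊₁ = dₖaₖ − mₖ, dₖ₊₁ = (n − mₖ₊₁²)/dₖ, aₖ₊₁ = ⌊(a₀+mₖ₊₁)/dₖ₊₁⌋:
  k=1: m=28, d=9, a=6
  k=2: m=26, d=13, a=4
  k=3: m=26, d=9, a=6
  k=4: m=28, d=1, a=56
d=1 and a=2a₀=56 at k=4, so the next step gives (m, d) = (28, 9) again — its k=1 value — and the period has length 4.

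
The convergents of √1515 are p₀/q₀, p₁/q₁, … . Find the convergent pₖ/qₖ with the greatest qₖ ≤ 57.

506/13

√1515 = [38; 1, 11, 1, 76, …] (period length 4).
Convergents:
  p_0/q_0 = 38/1
  p_1/q_1 = 39/1
  p_2/q_2 = 467/12
  p_3/q_3 = 506/13
  p_4/q_4 = 38923/1000
q_3 = 13 ≤ 57 < 1000 = q_4, so the answer is 506/13.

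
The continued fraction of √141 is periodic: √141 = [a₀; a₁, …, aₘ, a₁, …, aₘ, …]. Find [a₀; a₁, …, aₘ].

a₀ = ⌊√141⌋ = 11.
With m₀=0, d₀=1 and mₖ₊₁ = dₖaₖ − mₖ, dₖ₊₁ = (n − mₖ₊₁²)/dₖ, aₖ₊₁ = ⌊(a₀+mₖ₊₁)/dₖ₊₁⌋:
  k=1: m=11, d=20, a=1
  k=2: m=9, d=3, a=6
  k=3: m=9, d=20, a=1
  k=4: m=11, d=1, a=22
d=1 and a=2a₀=22 at k=4, so the next step gives (m, d) = (11, 20) again — its k=1 value — and the period has length 4.

[11; 1, 6, 1, 22]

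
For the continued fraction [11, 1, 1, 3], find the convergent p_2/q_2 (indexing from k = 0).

23/2

Using pₖ = aₖpₖ₋₁ + pₖ₋₂, qₖ = aₖqₖ₋₁ + qₖ₋₂ (with p₋₁=1, p₋₂=0, q₋₁=0, q₋₂=1):
  k=0: a=11, p=11, q=1
  k=1: a=1, p=12, q=1
  k=2: a=1, p=23, q=2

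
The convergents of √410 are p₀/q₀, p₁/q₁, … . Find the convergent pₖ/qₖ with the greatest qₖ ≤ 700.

13121/648

√410 = [20; 4, 40, …] (period length 2).
Convergents:
  p_0/q_0 = 20/1
  p_1/q_1 = 81/4
  p_2/q_2 = 3260/161
  p_3/q_3 = 13121/648
  p_4/q_4 = 528100/26081
q_3 = 648 ≤ 700 < 26081 = q_4, so the answer is 13121/648.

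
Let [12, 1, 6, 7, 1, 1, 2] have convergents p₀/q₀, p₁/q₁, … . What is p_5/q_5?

Using pₖ = aₖpₖ₋₁ + pₖ₋₂, qₖ = aₖqₖ₋₁ + qₖ₋₂ (with p₋₁=1, p₋₂=0, q₋₁=0, q₋₂=1):
  k=0: a=12, p=12, q=1
  k=1: a=1, p=13, q=1
  k=2: a=6, p=90, q=7
  k=3: a=7, p=643, q=50
  k=4: a=1, p=733, q=57
  k=5: a=1, p=1376, q=107

1376/107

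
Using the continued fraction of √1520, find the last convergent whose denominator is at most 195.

√1520 = [38; 1, 76, …] (period length 2).
Convergents:
  p_0/q_0 = 38/1
  p_1/q_1 = 39/1
  p_2/q_2 = 3002/77
  p_3/q_3 = 3041/78
  p_4/q_4 = 234118/6005
q_3 = 78 ≤ 195 < 6005 = q_4, so the answer is 3041/78.

3041/78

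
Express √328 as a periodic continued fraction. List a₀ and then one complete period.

[18; 9, 36]

a₀ = ⌊√328⌋ = 18.
With m₀=0, d₀=1 and mₖ₊₁ = dₖaₖ − mₖ, dₖ₊₁ = (n − mₖ₊₁²)/dₖ, aₖ₊₁ = ⌊(a₀+mₖ₊₁)/dₖ₊₁⌋:
  k=1: m=18, d=4, a=9
  k=2: m=18, d=1, a=36
d=1 and a=2a₀=36 at k=2, so the next step gives (m, d) = (18, 4) again — its k=1 value — and the period has length 2.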